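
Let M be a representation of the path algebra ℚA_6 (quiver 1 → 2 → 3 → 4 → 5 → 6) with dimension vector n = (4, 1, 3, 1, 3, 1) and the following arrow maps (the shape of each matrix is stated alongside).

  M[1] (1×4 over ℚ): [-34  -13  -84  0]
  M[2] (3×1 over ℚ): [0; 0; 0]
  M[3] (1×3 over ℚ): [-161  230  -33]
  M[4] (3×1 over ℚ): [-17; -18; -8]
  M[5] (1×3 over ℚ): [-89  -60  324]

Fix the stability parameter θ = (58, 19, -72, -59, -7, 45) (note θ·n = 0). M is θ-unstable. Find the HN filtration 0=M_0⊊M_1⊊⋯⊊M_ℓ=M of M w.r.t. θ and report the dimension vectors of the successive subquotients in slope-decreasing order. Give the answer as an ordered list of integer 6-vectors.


Interval decomposition of M: I[1,1]^3, I[1,2], I[3,3]^2, I[3,6], I[5,5]^2.
HN type (ℓ=6): μ^(1)=58; μ^(2)=45; μ^(3)=77/2; μ^(4)=-7; μ^(5)=-59; μ^(6)=-72

((3, 0, 0, 0, 0, 0); (0, 0, 0, 0, 0, 1); (1, 1, 0, 0, 0, 0); (0, 0, 0, 0, 3, 0); (0, 0, 0, 1, 0, 0); (0, 0, 3, 0, 0, 0))


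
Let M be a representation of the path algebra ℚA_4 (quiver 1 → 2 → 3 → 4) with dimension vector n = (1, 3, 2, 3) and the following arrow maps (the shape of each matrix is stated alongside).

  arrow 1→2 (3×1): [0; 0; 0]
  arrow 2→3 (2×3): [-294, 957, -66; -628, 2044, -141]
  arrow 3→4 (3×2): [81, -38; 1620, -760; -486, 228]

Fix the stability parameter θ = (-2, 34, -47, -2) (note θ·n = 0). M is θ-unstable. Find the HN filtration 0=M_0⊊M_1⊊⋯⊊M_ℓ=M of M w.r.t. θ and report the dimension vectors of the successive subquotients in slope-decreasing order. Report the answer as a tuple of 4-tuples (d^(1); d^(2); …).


Barcode: M ≅ I[1,1], I[2,2], I[2,3], I[2,4], I[4,4]^2. HN layers by μ_θ (3 steps, strictly decreasing):
  μ^(1)=34; μ^(2)=-2; μ^(3)=-13/2

((0, 1, 0, 0); (1, 0, 0, 3); (0, 2, 2, 0))


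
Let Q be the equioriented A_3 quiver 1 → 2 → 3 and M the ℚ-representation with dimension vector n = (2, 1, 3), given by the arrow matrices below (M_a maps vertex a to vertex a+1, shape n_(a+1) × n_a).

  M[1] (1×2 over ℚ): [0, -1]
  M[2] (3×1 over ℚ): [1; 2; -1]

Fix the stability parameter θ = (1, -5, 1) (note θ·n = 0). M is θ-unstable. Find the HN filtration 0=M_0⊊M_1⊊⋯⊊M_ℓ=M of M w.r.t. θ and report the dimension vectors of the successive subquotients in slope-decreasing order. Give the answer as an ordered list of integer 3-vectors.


Barcode: M ≅ I[1,1], I[1,3], I[3,3]^2. HN layers by μ_θ (2 steps, strictly decreasing):
  μ^(1)=1; μ^(2)=-2

((1, 0, 3); (1, 1, 0))


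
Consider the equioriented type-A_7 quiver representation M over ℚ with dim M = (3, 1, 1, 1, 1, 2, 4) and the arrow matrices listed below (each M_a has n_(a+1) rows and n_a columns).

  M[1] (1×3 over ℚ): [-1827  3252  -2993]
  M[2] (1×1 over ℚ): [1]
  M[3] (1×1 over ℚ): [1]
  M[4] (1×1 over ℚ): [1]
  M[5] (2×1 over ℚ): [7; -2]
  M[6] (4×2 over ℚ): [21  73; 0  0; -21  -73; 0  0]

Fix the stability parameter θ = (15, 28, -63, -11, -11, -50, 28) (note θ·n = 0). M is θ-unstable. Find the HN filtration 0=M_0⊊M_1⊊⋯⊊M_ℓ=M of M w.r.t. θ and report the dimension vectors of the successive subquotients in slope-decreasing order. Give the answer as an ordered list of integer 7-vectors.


Interval decomposition of M: I[1,1]^2, I[1,7], I[6,6], I[7,7]^3.
HN type (ℓ=4): μ^(1)=28; μ^(2)=15; μ^(3)=-46/3; μ^(4)=-50

((0, 0, 0, 0, 0, 0, 4); (2, 0, 0, 0, 0, 0, 0); (1, 1, 1, 1, 1, 1, 0); (0, 0, 0, 0, 0, 1, 0))


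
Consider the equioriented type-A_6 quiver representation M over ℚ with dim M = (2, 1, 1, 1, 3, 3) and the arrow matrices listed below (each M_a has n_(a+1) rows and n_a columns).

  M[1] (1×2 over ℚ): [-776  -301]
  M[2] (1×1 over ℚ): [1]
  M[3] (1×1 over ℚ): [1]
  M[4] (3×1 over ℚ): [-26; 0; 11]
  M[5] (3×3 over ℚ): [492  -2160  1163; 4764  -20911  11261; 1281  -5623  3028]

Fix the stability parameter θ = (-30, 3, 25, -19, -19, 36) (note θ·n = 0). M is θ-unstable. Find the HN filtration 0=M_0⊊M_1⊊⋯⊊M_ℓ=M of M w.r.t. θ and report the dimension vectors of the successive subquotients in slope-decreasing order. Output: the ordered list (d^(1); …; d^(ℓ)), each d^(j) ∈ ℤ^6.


Via rank(M_{q-1}∘⋯∘M_p): M ≅ I[1,1], I[1,6], I[5,6]^2.
μ_θ-semistable layers: μ^(1)=36; μ^(2)=-5/2; μ^(3)=-19; μ^(4)=-30

((0, 0, 0, 0, 0, 3); (0, 1, 1, 1, 1, 0); (0, 0, 0, 0, 2, 0); (2, 0, 0, 0, 0, 0))


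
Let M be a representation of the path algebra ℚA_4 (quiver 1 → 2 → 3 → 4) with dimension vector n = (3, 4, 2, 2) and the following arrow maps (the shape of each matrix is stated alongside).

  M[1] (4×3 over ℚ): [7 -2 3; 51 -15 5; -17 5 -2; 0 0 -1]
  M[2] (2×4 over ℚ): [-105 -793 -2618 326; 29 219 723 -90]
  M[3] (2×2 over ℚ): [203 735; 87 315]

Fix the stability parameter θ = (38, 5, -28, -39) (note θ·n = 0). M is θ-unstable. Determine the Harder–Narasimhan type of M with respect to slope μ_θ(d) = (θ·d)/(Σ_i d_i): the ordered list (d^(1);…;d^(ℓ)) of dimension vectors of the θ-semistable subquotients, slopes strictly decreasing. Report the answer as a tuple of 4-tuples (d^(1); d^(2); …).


Barcode: M ≅ I[1,2], I[1,3], I[1,4], I[2,2], I[4,4]. HN layers by μ_θ (4 steps, strictly decreasing):
  μ^(1)=43/2; μ^(2)=5; μ^(3)=-6; μ^(4)=-39

((1, 1, 0, 0); (1, 2, 1, 0); (1, 1, 1, 1); (0, 0, 0, 1))


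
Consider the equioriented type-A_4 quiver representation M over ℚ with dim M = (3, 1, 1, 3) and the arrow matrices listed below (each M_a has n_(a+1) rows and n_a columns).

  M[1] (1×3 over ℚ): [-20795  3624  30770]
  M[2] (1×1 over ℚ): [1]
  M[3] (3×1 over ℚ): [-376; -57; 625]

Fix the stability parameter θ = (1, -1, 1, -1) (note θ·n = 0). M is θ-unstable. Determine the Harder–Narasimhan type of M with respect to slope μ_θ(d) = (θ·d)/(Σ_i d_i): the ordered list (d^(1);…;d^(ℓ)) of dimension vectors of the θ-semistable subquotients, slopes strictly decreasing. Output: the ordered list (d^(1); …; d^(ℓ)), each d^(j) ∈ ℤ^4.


Barcode: M ≅ I[1,1]^2, I[1,4], I[4,4]^2. HN layers by μ_θ (3 steps, strictly decreasing):
  μ^(1)=1; μ^(2)=0; μ^(3)=-1

((2, 0, 0, 0); (1, 1, 1, 1); (0, 0, 0, 2))


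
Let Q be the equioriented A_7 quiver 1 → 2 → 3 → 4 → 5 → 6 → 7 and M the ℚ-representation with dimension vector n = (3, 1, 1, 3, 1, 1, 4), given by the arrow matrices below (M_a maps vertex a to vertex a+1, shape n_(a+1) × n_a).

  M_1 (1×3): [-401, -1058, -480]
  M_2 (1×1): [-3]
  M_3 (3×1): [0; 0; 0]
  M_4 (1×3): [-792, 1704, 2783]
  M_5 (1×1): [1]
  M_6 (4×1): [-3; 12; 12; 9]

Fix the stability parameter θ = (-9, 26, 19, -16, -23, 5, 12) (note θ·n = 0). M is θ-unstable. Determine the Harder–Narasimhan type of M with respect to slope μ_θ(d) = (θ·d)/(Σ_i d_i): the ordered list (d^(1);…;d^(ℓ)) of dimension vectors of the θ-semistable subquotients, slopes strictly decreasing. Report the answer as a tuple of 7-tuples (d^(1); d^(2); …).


Via rank(M_{q-1}∘⋯∘M_p): M ≅ I[1,1]^2, I[1,3], I[4,4]^2, I[4,7], I[7,7]^3.
μ_θ-semistable layers: μ^(1)=45/2; μ^(2)=12; μ^(3)=5; μ^(4)=-9; μ^(5)=-16; μ^(6)=-39/2

((0, 1, 1, 0, 0, 0, 0); (0, 0, 0, 0, 0, 0, 4); (0, 0, 0, 0, 0, 1, 0); (3, 0, 0, 0, 0, 0, 0); (0, 0, 0, 2, 0, 0, 0); (0, 0, 0, 1, 1, 0, 0))


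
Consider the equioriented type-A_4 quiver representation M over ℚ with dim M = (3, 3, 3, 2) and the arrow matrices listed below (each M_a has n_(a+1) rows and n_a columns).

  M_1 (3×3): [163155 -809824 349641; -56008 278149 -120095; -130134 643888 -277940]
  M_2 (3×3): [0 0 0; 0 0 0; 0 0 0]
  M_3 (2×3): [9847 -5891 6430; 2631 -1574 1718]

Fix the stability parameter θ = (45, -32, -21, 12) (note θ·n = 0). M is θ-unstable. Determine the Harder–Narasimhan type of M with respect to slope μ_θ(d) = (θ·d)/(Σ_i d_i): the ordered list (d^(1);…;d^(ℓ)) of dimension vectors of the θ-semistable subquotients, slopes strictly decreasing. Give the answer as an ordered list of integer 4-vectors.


Via rank(M_{q-1}∘⋯∘M_p): M ≅ I[1,2]^3, I[3,3], I[3,4]^2.
μ_θ-semistable layers: μ^(1)=12; μ^(2)=13/2; μ^(3)=-21

((0, 0, 0, 2); (3, 3, 0, 0); (0, 0, 3, 0))


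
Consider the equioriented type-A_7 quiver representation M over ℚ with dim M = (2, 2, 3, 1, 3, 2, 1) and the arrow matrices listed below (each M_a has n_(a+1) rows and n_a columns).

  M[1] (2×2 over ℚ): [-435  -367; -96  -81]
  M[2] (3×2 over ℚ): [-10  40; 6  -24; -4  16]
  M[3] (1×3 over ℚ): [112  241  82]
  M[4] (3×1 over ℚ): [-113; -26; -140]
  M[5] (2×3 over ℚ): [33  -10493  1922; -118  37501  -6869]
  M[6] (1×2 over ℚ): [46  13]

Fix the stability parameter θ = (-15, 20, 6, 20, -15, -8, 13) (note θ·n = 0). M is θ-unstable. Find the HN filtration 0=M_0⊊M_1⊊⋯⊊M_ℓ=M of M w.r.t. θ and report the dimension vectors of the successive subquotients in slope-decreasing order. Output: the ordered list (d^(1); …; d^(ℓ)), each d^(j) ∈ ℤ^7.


Via rank(M_{q-1}∘⋯∘M_p): M ≅ I[1,2], I[1,7], I[3,3]^2, I[5,5], I[5,6].
μ_θ-semistable layers: μ^(1)=20; μ^(2)=13; μ^(3)=6; μ^(4)=23/5; μ^(5)=-8; μ^(6)=-15

((0, 1, 0, 0, 0, 0, 0); (0, 0, 0, 0, 0, 0, 1); (0, 0, 2, 0, 0, 0, 0); (0, 1, 1, 1, 1, 1, 0); (0, 0, 0, 0, 0, 1, 0); (2, 0, 0, 0, 2, 0, 0))


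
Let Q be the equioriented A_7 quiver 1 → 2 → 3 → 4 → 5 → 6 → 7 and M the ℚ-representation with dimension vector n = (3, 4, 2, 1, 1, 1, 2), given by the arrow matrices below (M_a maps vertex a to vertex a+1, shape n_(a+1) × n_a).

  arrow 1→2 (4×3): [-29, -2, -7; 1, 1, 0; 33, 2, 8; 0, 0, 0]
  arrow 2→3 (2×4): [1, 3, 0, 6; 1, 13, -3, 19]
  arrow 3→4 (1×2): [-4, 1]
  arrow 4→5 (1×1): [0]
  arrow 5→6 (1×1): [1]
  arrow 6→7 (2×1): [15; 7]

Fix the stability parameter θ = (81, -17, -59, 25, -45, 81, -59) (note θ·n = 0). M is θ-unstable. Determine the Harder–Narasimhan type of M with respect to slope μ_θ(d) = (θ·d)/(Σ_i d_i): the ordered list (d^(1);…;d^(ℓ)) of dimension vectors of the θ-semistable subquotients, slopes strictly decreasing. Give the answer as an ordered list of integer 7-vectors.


Interval decomposition of M: I[1,2], I[1,3], I[1,4], I[2,2], I[5,7], I[7,7].
HN type (ℓ=7): μ^(1)=32; μ^(2)=25; μ^(3)=11; μ^(4)=5/3; μ^(5)=-17; μ^(6)=-45; μ^(7)=-59

((1, 1, 0, 0, 0, 0, 0); (0, 0, 0, 1, 0, 0, 0); (0, 0, 0, 0, 0, 1, 1); (2, 2, 2, 0, 0, 0, 0); (0, 1, 0, 0, 0, 0, 0); (0, 0, 0, 0, 1, 0, 0); (0, 0, 0, 0, 0, 0, 1))


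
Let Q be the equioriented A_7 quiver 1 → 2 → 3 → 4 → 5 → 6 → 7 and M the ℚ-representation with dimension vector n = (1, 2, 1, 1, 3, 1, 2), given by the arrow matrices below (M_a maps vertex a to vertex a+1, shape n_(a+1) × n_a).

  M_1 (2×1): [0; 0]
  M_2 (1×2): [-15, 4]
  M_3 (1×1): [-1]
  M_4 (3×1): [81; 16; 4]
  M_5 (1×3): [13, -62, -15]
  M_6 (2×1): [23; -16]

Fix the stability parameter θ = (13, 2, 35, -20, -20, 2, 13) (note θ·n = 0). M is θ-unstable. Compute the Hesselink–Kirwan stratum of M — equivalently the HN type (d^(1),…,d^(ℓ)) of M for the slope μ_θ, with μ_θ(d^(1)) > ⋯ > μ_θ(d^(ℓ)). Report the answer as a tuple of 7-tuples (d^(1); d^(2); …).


Barcode: M ≅ I[1,1], I[2,2], I[2,7], I[5,5]^2, I[7,7]. HN layers by μ_θ (4 steps, strictly decreasing):
  μ^(1)=13; μ^(2)=2; μ^(3)=-3/4; μ^(4)=-20

((1, 0, 0, 0, 0, 0, 2); (0, 1, 0, 0, 0, 1, 0); (0, 1, 1, 1, 1, 0, 0); (0, 0, 0, 0, 2, 0, 0))


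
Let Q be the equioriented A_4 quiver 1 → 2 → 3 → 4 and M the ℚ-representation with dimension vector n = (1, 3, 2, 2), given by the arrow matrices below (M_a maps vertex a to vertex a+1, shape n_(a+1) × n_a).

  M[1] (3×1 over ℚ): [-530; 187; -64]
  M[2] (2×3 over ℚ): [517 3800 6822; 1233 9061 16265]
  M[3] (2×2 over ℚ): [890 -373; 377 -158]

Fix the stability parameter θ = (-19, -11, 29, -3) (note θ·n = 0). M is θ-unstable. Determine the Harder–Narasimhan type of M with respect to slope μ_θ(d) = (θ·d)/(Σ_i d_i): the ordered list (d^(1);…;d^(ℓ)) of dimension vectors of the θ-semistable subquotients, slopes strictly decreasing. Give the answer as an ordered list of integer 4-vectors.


Interval decomposition of M: I[1,4], I[2,2], I[2,4].
HN type (ℓ=3): μ^(1)=13; μ^(2)=-11; μ^(3)=-19

((0, 0, 2, 2); (0, 3, 0, 0); (1, 0, 0, 0))


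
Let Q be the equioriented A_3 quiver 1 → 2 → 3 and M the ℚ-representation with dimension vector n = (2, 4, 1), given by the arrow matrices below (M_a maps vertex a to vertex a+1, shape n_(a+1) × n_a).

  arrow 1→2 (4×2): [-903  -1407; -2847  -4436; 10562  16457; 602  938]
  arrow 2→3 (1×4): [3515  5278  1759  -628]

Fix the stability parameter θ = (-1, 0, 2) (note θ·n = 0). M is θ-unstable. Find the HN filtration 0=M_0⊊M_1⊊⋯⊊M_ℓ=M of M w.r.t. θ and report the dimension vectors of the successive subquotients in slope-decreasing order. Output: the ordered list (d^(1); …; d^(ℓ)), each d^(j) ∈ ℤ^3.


Via rank(M_{q-1}∘⋯∘M_p): M ≅ I[1,2], I[1,3], I[2,2]^2.
μ_θ-semistable layers: μ^(1)=2; μ^(2)=0; μ^(3)=-1

((0, 0, 1); (0, 4, 0); (2, 0, 0))


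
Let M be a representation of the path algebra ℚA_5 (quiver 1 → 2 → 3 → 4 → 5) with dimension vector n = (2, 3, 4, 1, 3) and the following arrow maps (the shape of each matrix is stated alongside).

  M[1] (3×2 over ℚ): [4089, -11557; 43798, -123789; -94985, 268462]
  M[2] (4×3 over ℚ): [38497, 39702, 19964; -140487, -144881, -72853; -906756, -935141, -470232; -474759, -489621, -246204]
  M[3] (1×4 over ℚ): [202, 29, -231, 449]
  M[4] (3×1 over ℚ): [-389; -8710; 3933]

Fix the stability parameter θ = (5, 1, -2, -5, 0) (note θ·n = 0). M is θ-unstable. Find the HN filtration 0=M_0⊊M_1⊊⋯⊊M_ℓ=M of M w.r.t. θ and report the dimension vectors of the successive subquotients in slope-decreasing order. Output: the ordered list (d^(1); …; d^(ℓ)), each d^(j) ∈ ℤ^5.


Via rank(M_{q-1}∘⋯∘M_p): M ≅ I[1,3], I[1,5], I[2,3], I[3,3], I[5,5]^2.
μ_θ-semistable layers: μ^(1)=4/3; μ^(2)=0; μ^(3)=-1/4; μ^(4)=-1/2; μ^(5)=-2

((1, 1, 1, 0, 0); (0, 0, 0, 0, 3); (1, 1, 1, 1, 0); (0, 1, 1, 0, 0); (0, 0, 1, 0, 0))


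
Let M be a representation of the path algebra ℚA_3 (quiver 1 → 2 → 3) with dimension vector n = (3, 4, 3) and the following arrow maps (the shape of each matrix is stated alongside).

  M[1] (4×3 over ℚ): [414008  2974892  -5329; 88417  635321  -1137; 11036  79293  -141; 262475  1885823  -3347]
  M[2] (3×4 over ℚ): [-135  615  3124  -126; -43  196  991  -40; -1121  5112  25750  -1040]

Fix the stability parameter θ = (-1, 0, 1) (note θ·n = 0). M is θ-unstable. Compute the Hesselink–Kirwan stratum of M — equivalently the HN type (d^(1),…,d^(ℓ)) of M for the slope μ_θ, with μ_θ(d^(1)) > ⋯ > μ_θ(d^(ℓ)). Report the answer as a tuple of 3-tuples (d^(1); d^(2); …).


Via rank(M_{q-1}∘⋯∘M_p): M ≅ I[1,3]^3, I[2,2].
μ_θ-semistable layers: μ^(1)=1; μ^(2)=0; μ^(3)=-1

((0, 0, 3); (0, 4, 0); (3, 0, 0))


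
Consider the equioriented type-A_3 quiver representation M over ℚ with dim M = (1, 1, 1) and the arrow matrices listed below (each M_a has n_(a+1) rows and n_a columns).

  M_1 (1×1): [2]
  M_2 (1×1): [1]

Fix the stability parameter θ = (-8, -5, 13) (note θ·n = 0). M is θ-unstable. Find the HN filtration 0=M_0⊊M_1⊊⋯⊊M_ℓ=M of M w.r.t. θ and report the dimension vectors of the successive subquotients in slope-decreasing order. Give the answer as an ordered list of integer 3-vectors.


Interval decomposition of M: I[1,3].
HN type (ℓ=3): μ^(1)=13; μ^(2)=-5; μ^(3)=-8

((0, 0, 1); (0, 1, 0); (1, 0, 0))


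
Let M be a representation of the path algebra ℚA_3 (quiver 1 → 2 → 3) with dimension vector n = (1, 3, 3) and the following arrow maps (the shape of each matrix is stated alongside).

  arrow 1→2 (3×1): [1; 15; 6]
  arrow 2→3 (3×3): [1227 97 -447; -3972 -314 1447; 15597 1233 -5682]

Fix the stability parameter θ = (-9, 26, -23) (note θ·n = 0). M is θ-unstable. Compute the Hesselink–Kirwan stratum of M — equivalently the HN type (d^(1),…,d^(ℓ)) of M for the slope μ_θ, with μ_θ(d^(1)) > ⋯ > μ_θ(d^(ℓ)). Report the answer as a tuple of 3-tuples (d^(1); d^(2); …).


Via rank(M_{q-1}∘⋯∘M_p): M ≅ I[1,2], I[2,3]^2, I[3,3].
μ_θ-semistable layers: μ^(1)=26; μ^(2)=3/2; μ^(3)=-9; μ^(4)=-23

((0, 1, 0); (0, 2, 2); (1, 0, 0); (0, 0, 1))


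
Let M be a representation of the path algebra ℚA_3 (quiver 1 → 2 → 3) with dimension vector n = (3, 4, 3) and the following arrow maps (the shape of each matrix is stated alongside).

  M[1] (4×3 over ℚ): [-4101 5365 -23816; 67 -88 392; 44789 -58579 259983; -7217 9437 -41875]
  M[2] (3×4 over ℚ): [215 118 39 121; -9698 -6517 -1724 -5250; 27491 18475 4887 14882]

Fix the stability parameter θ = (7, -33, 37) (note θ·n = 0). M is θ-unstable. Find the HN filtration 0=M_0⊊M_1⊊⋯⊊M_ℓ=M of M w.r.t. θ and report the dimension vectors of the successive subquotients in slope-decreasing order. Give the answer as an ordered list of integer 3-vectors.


Via rank(M_{q-1}∘⋯∘M_p): M ≅ I[1,3]^3, I[2,2].
μ_θ-semistable layers: μ^(1)=37; μ^(2)=-13; μ^(3)=-33

((0, 0, 3); (3, 3, 0); (0, 1, 0))


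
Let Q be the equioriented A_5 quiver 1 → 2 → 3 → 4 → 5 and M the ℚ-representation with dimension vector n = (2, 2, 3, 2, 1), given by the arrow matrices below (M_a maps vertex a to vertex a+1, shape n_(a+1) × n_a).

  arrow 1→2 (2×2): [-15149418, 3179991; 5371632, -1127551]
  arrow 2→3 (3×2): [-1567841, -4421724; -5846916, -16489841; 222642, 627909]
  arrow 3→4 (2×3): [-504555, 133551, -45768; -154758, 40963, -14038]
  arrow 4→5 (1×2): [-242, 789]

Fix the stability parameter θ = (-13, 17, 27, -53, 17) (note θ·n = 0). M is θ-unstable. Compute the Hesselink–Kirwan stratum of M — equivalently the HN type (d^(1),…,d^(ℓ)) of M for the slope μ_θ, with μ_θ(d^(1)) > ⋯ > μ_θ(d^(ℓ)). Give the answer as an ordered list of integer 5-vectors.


Interval decomposition of M: I[1,4], I[1,5], I[3,3].
HN type (ℓ=4): μ^(1)=27; μ^(2)=17; μ^(3)=-3; μ^(4)=-13

((0, 0, 1, 0, 0); (0, 0, 0, 0, 1); (0, 2, 2, 2, 0); (2, 0, 0, 0, 0))


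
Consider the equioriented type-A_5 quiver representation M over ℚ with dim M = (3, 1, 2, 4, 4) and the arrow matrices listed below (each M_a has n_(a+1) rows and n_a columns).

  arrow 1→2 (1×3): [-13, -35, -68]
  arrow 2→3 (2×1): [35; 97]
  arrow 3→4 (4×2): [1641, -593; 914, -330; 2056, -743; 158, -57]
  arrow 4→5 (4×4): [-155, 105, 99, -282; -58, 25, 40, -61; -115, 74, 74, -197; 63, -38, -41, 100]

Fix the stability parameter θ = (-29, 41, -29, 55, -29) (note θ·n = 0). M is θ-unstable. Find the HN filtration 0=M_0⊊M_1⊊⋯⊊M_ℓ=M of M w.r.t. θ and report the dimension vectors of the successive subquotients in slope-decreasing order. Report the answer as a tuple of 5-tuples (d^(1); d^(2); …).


Barcode: M ≅ I[1,1]^2, I[1,5], I[3,5], I[4,5]^2. HN layers by μ_θ (3 steps, strictly decreasing):
  μ^(1)=13; μ^(2)=6; μ^(3)=-29

((0, 0, 0, 4, 4); (0, 1, 1, 0, 0); (3, 0, 1, 0, 0))


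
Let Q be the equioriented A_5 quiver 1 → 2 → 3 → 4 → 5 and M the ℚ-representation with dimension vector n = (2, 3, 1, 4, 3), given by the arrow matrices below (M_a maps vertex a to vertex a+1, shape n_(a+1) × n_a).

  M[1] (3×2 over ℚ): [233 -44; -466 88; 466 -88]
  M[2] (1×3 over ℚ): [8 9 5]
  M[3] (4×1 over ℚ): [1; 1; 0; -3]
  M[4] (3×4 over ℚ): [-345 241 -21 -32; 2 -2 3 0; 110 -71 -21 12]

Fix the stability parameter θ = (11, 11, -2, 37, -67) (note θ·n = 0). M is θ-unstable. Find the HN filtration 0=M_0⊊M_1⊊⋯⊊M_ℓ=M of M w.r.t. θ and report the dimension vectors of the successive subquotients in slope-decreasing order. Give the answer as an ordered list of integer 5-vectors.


Via rank(M_{q-1}∘⋯∘M_p): M ≅ I[1,1], I[1,2], I[2,2], I[2,5], I[4,4], I[4,5]^2.
μ_θ-semistable layers: μ^(1)=37; μ^(2)=11; μ^(3)=-21/4; μ^(4)=-15

((0, 0, 0, 1, 0); (2, 2, 0, 0, 0); (0, 1, 1, 1, 1); (0, 0, 0, 2, 2))


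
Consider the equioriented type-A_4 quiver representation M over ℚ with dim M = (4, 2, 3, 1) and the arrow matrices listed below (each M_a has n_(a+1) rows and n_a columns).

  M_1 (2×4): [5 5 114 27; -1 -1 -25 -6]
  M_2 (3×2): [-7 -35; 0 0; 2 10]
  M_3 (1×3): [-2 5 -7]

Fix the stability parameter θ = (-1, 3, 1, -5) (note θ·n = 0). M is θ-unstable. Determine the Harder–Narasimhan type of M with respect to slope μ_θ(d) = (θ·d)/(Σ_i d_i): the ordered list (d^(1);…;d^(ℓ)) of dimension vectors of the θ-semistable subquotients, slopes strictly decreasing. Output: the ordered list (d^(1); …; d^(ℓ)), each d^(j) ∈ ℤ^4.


Via rank(M_{q-1}∘⋯∘M_p): M ≅ I[1,1]^2, I[1,2], I[1,3], I[3,3], I[3,4].
μ_θ-semistable layers: μ^(1)=3; μ^(2)=2; μ^(3)=1; μ^(4)=-1; μ^(5)=-2

((0, 1, 0, 0); (0, 1, 1, 0); (0, 0, 1, 0); (4, 0, 0, 0); (0, 0, 1, 1))


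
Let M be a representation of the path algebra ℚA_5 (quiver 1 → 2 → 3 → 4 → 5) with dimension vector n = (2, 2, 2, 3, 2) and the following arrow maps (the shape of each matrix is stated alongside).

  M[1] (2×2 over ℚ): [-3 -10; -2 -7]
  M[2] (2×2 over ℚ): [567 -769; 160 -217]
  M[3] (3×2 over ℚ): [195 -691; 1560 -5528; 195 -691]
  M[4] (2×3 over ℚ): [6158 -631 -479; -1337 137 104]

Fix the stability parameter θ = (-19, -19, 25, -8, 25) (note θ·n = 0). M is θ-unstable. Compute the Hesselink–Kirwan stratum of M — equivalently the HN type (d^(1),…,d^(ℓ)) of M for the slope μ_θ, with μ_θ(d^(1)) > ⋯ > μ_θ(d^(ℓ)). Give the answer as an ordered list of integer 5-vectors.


Interval decomposition of M: I[1,3], I[1,5], I[4,4], I[4,5].
HN type (ℓ=4): μ^(1)=25; μ^(2)=17/2; μ^(3)=-8; μ^(4)=-19

((0, 0, 1, 0, 2); (0, 0, 1, 1, 0); (0, 0, 0, 2, 0); (2, 2, 0, 0, 0))


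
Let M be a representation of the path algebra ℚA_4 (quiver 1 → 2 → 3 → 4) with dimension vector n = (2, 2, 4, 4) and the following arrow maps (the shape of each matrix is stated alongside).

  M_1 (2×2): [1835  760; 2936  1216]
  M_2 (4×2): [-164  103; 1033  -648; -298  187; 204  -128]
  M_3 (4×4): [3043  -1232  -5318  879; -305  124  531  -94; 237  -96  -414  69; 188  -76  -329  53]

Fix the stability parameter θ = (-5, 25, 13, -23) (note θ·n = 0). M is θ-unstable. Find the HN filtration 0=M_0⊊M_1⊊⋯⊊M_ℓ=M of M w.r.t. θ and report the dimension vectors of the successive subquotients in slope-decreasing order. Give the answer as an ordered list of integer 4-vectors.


Barcode: M ≅ I[1,1], I[1,4], I[2,4], I[3,3]^2, I[4,4]^2. HN layers by μ_θ (4 steps, strictly decreasing):
  μ^(1)=13; μ^(2)=5; μ^(3)=-5; μ^(4)=-23

((0, 0, 2, 0); (0, 2, 2, 2); (2, 0, 0, 0); (0, 0, 0, 2))


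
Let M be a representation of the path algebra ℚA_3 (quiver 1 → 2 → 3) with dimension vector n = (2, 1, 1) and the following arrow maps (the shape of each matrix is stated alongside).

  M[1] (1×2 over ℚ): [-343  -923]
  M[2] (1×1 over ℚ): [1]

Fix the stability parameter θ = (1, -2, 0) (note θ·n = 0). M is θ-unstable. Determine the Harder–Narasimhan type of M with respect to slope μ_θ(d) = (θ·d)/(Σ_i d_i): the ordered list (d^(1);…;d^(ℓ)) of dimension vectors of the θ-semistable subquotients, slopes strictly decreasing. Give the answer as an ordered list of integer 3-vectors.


Interval decomposition of M: I[1,1], I[1,3].
HN type (ℓ=3): μ^(1)=1; μ^(2)=0; μ^(3)=-1/2

((1, 0, 0); (0, 0, 1); (1, 1, 0))


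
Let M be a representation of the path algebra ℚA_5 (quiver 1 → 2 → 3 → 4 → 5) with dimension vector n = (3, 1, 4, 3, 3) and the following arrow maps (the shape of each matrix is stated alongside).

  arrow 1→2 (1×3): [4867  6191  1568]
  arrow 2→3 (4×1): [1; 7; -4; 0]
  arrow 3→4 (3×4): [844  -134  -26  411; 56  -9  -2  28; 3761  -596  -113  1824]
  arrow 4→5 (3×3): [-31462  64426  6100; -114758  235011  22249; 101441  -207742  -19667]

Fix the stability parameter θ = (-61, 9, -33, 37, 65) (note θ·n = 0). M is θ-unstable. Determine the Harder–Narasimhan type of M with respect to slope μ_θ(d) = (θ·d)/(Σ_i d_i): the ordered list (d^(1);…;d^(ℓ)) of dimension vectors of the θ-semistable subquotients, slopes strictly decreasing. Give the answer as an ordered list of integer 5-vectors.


Via rank(M_{q-1}∘⋯∘M_p): M ≅ I[1,1]^2, I[1,5], I[3,3], I[3,5]^2.
μ_θ-semistable layers: μ^(1)=65; μ^(2)=37; μ^(3)=-12; μ^(4)=-33; μ^(5)=-61

((0, 0, 0, 0, 3); (0, 0, 0, 3, 0); (0, 1, 1, 0, 0); (0, 0, 3, 0, 0); (3, 0, 0, 0, 0))


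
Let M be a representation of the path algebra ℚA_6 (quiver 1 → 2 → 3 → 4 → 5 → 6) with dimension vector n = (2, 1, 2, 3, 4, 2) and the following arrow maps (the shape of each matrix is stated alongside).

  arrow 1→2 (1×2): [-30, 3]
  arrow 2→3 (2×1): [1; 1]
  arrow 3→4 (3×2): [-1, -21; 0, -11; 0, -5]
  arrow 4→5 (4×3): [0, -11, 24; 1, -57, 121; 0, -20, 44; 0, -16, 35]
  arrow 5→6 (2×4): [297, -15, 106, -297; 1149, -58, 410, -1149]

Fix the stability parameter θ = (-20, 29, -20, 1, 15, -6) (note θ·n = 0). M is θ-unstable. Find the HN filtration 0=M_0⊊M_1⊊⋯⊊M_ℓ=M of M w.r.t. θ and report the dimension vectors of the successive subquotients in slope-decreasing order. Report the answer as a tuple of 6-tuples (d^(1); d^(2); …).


Barcode: M ≅ I[1,1], I[1,5], I[3,6], I[4,6], I[5,5]. HN layers by μ_θ (5 steps, strictly decreasing):
  μ^(1)=15; μ^(2)=9/2; μ^(3)=10/3; μ^(4)=1; μ^(5)=-20

((0, 0, 0, 0, 2, 0); (0, 0, 0, 0, 2, 2); (0, 1, 1, 1, 0, 0); (0, 0, 0, 2, 0, 0); (2, 0, 1, 0, 0, 0))


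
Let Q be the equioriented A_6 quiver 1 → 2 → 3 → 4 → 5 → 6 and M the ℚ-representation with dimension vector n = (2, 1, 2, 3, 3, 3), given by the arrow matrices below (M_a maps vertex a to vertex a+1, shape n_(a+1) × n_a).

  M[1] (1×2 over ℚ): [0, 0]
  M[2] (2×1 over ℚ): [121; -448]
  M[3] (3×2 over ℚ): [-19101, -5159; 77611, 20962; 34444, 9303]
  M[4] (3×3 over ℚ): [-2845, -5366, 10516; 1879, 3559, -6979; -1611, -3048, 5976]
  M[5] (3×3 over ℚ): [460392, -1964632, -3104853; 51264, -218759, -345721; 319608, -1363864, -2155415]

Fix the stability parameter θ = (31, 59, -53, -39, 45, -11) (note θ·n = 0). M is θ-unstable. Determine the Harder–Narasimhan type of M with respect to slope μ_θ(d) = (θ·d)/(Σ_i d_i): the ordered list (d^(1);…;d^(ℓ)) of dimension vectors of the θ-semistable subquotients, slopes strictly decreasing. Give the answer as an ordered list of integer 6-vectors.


Via rank(M_{q-1}∘⋯∘M_p): M ≅ I[1,1]^2, I[2,6], I[3,6], I[4,5], I[6,6].
μ_θ-semistable layers: μ^(1)=45; μ^(2)=31; μ^(3)=17; μ^(4)=-11; μ^(5)=-39; μ^(6)=-53

((0, 0, 0, 0, 1, 0); (2, 0, 0, 0, 0, 0); (0, 0, 0, 0, 2, 2); (0, 1, 1, 1, 0, 1); (0, 0, 0, 2, 0, 0); (0, 0, 1, 0, 0, 0))


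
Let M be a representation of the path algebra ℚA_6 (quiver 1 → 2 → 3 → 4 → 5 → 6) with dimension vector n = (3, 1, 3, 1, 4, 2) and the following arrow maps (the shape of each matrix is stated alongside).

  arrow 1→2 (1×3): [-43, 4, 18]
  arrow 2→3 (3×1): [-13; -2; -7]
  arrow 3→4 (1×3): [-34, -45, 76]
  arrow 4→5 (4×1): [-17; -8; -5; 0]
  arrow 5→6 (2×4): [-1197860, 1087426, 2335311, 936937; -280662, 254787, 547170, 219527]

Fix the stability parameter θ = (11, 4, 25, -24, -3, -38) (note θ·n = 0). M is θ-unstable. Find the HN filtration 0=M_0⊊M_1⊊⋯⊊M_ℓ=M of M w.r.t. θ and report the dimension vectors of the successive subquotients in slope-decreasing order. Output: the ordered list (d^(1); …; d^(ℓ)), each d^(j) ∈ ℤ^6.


Interval decomposition of M: I[1,1]^2, I[1,3], I[3,3], I[3,6], I[5,5]^2, I[5,6].
HN type (ℓ=6): μ^(1)=25; μ^(2)=11; μ^(3)=15/2; μ^(4)=-3; μ^(5)=-10; μ^(6)=-41/2

((0, 0, 2, 0, 0, 0); (2, 0, 0, 0, 0, 0); (1, 1, 0, 0, 0, 0); (0, 0, 0, 0, 2, 0); (0, 0, 1, 1, 1, 1); (0, 0, 0, 0, 1, 1))


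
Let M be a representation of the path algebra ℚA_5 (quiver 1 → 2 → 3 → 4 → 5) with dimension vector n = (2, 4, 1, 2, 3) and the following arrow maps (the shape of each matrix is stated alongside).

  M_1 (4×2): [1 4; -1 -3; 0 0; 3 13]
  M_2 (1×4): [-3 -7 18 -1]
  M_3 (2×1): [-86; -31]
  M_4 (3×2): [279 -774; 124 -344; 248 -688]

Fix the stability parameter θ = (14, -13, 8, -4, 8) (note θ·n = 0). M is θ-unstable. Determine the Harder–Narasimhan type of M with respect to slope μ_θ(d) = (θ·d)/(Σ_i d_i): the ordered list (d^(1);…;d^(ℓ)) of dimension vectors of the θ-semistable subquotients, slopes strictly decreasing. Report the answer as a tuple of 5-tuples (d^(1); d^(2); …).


Interval decomposition of M: I[1,2], I[1,4], I[2,2]^2, I[4,5], I[5,5]^2.
HN type (ℓ=5): μ^(1)=8; μ^(2)=2; μ^(3)=1/2; μ^(4)=-4; μ^(5)=-13

((0, 0, 0, 0, 3); (0, 0, 1, 1, 0); (2, 2, 0, 0, 0); (0, 0, 0, 1, 0); (0, 2, 0, 0, 0))


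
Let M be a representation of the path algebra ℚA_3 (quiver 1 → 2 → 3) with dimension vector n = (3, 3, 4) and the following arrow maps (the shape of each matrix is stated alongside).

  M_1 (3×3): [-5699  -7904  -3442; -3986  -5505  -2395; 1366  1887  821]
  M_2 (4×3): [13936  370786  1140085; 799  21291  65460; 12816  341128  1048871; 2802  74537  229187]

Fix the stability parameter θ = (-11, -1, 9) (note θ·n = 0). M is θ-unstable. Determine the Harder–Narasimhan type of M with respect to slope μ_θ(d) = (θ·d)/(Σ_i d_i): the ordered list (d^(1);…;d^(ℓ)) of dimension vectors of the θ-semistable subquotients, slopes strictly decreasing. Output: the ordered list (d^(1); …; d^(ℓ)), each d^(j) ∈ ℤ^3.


Via rank(M_{q-1}∘⋯∘M_p): M ≅ I[1,1], I[1,3]^2, I[2,3], I[3,3].
μ_θ-semistable layers: μ^(1)=9; μ^(2)=-1; μ^(3)=-11

((0, 0, 4); (0, 3, 0); (3, 0, 0))


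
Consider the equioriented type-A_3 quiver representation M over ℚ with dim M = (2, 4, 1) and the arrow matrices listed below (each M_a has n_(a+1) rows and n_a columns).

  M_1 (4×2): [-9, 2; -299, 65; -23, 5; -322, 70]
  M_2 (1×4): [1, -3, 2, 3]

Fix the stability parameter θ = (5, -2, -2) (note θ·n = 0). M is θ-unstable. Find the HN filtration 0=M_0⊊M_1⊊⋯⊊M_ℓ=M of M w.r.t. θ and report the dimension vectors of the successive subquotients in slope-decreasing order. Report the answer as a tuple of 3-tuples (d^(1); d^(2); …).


Barcode: M ≅ I[1,2], I[1,3], I[2,2]^2. HN layers by μ_θ (3 steps, strictly decreasing):
  μ^(1)=3/2; μ^(2)=1/3; μ^(3)=-2

((1, 1, 0); (1, 1, 1); (0, 2, 0))


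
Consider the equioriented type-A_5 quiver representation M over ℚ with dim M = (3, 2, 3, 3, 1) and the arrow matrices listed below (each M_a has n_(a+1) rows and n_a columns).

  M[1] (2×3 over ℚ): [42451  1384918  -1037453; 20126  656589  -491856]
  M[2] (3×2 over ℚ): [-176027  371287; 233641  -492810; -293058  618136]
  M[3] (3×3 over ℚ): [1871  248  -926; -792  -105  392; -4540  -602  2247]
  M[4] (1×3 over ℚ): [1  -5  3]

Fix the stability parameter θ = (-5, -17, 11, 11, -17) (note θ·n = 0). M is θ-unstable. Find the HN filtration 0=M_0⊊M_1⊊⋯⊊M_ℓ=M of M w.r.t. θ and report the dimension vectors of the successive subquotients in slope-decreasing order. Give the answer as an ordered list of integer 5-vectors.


Interval decomposition of M: I[1,1], I[1,4], I[1,5], I[3,4].
HN type (ℓ=4): μ^(1)=11; μ^(2)=5/3; μ^(3)=-5; μ^(4)=-11

((0, 0, 2, 2, 0); (0, 0, 1, 1, 1); (1, 0, 0, 0, 0); (2, 2, 0, 0, 0))


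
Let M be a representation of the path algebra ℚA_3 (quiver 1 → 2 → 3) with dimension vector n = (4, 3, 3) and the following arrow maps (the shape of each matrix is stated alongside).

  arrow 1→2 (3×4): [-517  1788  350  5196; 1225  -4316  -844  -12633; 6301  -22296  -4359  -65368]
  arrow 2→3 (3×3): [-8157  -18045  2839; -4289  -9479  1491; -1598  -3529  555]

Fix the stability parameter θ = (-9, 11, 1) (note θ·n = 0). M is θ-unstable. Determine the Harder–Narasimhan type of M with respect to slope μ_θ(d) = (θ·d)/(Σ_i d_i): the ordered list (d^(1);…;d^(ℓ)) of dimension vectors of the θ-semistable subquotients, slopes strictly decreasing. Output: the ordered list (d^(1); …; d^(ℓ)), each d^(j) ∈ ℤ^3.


Barcode: M ≅ I[1,1], I[1,3]^3. HN layers by μ_θ (2 steps, strictly decreasing):
  μ^(1)=6; μ^(2)=-9

((0, 3, 3); (4, 0, 0))


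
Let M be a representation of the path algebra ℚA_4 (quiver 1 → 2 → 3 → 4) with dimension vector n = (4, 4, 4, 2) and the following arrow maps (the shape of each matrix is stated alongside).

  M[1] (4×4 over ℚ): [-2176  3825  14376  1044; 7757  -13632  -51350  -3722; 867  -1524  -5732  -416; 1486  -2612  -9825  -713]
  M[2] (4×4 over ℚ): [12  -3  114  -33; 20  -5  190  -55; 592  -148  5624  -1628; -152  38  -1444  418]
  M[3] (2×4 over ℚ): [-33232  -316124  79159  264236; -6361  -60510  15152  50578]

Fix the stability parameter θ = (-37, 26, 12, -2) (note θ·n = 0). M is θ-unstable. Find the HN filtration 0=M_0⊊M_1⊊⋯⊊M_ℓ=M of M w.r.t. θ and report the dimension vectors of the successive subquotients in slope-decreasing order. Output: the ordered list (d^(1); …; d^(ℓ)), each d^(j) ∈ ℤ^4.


Via rank(M_{q-1}∘⋯∘M_p): M ≅ I[1,1], I[1,2]^2, I[1,4], I[2,2], I[3,3]^2, I[3,4].
μ_θ-semistable layers: μ^(1)=26; μ^(2)=12; μ^(3)=5; μ^(4)=-37

((0, 3, 0, 0); (0, 1, 3, 1); (0, 0, 1, 1); (4, 0, 0, 0))


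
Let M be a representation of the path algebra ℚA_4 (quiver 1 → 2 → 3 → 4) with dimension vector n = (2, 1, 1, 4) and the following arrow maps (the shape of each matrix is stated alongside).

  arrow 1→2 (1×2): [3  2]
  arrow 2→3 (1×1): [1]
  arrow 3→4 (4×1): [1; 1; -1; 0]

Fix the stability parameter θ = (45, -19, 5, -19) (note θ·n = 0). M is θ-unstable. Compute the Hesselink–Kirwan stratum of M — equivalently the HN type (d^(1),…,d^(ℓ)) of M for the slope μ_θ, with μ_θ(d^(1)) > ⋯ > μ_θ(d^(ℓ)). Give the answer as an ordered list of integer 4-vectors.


Via rank(M_{q-1}∘⋯∘M_p): M ≅ I[1,1], I[1,4], I[4,4]^3.
μ_θ-semistable layers: μ^(1)=45; μ^(2)=3; μ^(3)=-19

((1, 0, 0, 0); (1, 1, 1, 1); (0, 0, 0, 3))


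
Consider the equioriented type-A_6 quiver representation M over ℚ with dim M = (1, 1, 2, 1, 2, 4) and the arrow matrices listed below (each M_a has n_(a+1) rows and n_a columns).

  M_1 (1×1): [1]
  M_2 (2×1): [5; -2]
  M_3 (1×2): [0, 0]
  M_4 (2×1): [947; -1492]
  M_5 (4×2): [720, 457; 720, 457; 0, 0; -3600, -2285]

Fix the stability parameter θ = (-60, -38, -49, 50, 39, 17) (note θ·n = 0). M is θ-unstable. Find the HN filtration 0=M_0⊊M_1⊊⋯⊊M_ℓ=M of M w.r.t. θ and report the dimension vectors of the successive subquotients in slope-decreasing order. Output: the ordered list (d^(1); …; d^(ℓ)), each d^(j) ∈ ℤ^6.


Interval decomposition of M: I[1,3], I[3,3], I[4,6], I[5,5], I[6,6]^3.
HN type (ℓ=6): μ^(1)=39; μ^(2)=106/3; μ^(3)=17; μ^(4)=-87/2; μ^(5)=-49; μ^(6)=-60

((0, 0, 0, 0, 1, 0); (0, 0, 0, 1, 1, 1); (0, 0, 0, 0, 0, 3); (0, 1, 1, 0, 0, 0); (0, 0, 1, 0, 0, 0); (1, 0, 0, 0, 0, 0))


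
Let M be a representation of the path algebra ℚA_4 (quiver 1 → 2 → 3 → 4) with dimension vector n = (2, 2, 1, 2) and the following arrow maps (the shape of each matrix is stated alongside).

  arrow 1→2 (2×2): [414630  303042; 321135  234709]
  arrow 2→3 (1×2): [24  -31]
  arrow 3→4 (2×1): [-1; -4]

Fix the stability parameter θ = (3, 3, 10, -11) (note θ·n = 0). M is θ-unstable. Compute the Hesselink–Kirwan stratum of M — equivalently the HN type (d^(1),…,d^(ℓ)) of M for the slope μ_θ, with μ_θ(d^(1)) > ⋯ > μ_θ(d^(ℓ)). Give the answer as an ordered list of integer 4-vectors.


Interval decomposition of M: I[1,1], I[1,4], I[2,2], I[4,4].
HN type (ℓ=3): μ^(1)=3; μ^(2)=5/4; μ^(3)=-11

((1, 1, 0, 0); (1, 1, 1, 1); (0, 0, 0, 1))


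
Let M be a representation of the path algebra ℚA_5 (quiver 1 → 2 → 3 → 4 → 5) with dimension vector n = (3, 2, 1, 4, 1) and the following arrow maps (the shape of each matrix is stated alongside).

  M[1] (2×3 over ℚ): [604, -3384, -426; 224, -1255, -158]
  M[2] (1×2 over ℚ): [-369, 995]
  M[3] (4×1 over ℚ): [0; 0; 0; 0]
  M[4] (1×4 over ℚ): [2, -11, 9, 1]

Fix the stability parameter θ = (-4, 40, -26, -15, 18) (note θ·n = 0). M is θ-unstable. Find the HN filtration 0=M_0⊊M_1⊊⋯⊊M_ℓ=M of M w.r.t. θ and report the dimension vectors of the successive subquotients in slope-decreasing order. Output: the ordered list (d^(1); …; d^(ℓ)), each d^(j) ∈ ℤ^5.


Barcode: M ≅ I[1,1], I[1,2], I[1,3], I[4,4]^3, I[4,5]. HN layers by μ_θ (5 steps, strictly decreasing):
  μ^(1)=40; μ^(2)=18; μ^(3)=7; μ^(4)=-4; μ^(5)=-15

((0, 1, 0, 0, 0); (0, 0, 0, 0, 1); (0, 1, 1, 0, 0); (3, 0, 0, 0, 0); (0, 0, 0, 4, 0))


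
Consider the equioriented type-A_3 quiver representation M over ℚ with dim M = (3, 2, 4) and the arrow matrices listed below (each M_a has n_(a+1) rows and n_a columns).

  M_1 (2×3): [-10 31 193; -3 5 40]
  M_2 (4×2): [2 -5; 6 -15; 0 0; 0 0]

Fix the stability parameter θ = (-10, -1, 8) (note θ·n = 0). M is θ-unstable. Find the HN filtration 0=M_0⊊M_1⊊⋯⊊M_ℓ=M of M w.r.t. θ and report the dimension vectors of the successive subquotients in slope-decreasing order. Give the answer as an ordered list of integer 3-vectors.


Via rank(M_{q-1}∘⋯∘M_p): M ≅ I[1,1], I[1,2], I[1,3], I[3,3]^3.
μ_θ-semistable layers: μ^(1)=8; μ^(2)=-1; μ^(3)=-10

((0, 0, 4); (0, 2, 0); (3, 0, 0))


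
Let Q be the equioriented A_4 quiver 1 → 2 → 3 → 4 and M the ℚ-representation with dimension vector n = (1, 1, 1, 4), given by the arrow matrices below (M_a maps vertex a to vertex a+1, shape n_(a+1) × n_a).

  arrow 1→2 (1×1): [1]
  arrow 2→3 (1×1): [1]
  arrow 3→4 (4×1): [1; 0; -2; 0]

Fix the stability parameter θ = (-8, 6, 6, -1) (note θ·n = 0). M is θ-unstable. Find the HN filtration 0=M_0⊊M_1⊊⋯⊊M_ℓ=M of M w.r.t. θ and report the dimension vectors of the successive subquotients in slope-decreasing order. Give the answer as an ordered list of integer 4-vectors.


Via rank(M_{q-1}∘⋯∘M_p): M ≅ I[1,4], I[4,4]^3.
μ_θ-semistable layers: μ^(1)=11/3; μ^(2)=-1; μ^(3)=-8

((0, 1, 1, 1); (0, 0, 0, 3); (1, 0, 0, 0))


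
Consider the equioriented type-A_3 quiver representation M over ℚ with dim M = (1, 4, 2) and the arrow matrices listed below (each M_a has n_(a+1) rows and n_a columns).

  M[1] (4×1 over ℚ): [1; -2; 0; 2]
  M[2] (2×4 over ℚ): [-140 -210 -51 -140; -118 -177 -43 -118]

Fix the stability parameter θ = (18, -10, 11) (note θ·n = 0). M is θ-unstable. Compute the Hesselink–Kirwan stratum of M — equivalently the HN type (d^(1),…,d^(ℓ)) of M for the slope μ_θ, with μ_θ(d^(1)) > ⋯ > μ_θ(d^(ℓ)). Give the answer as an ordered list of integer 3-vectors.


Interval decomposition of M: I[1,2], I[2,2], I[2,3]^2.
HN type (ℓ=3): μ^(1)=11; μ^(2)=4; μ^(3)=-10

((0, 0, 2); (1, 1, 0); (0, 3, 0))


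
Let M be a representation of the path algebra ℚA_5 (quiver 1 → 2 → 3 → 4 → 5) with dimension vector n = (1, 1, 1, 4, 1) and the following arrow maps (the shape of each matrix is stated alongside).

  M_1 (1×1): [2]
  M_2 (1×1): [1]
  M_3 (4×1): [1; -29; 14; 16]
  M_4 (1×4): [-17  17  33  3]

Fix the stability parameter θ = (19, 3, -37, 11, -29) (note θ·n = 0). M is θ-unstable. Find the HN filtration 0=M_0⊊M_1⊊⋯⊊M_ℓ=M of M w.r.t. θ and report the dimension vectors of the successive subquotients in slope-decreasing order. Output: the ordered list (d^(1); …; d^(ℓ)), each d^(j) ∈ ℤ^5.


Via rank(M_{q-1}∘⋯∘M_p): M ≅ I[1,4], I[4,4]^2, I[4,5].
μ_θ-semistable layers: μ^(1)=11; μ^(2)=-5; μ^(3)=-9

((0, 0, 0, 3, 0); (1, 1, 1, 0, 0); (0, 0, 0, 1, 1))


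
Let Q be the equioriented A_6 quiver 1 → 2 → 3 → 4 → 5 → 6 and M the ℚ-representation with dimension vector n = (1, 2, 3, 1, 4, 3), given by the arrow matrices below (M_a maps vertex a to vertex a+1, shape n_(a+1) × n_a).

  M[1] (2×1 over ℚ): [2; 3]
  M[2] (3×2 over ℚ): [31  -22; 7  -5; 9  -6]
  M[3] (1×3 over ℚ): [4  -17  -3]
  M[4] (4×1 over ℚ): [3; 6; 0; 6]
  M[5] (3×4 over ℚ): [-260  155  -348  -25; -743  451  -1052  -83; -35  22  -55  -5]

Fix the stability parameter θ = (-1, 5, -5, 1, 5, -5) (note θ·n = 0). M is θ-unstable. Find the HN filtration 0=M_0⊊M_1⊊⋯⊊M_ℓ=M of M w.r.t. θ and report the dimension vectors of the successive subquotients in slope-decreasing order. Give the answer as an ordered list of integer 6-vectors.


Barcode: M ≅ I[1,6], I[2,3], I[3,3], I[5,5], I[5,6]^2. HN layers by μ_θ (5 steps, strictly decreasing):
  μ^(1)=5; μ^(2)=1/3; μ^(3)=0; μ^(4)=-1; μ^(5)=-5

((0, 0, 0, 0, 1, 0); (0, 0, 0, 1, 1, 1); (0, 2, 2, 0, 2, 2); (1, 0, 0, 0, 0, 0); (0, 0, 1, 0, 0, 0))
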